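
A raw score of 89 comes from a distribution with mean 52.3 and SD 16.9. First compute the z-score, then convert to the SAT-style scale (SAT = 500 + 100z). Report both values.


z = (X - mean) / SD = (89 - 52.3) / 16.9
z = 36.7 / 16.9
z = 2.1716
SAT-scale = SAT = 500 + 100z
Carry z at full precision (z = 36.7 / 16.9) into the conversion:
SAT-scale = 500 + 100 * (36.7 / 16.9) = 500 + 3670 / 16.9
SAT-scale = 500 + 217.1598
SAT-scale = 717.1598

717.1598


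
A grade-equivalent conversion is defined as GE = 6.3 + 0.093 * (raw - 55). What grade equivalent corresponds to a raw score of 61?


raw - median = 61 - 55 = 6
slope * diff = 0.093 * 6 = 0.558
GE = 6.3 + 0.558
GE = 6.858

6.858


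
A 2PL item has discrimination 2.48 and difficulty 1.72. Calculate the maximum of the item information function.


For 2PL, max info at theta = b = 1.72
I_max = a^2 / 4 = 2.48^2 / 4
= 6.1504 / 4
I_max = 1.5376

1.5376


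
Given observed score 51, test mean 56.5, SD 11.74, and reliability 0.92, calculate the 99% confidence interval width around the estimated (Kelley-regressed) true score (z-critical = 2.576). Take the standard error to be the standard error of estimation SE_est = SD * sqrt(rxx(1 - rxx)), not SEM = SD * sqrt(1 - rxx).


True score estimate = 0.92*51 + 0.08*56.5 = 51.44
SE_est = SD * sqrt(rxx * (1 - rxx)) = 11.74 * sqrt(0.92 * 0.08) = 11.74 * sqrt(0.0736) = 3.184982
CI = T_est +/- z * SE_est, so width = 2 * z * SE_est = 2 * 2.576 * 3.184982
Width = 16.409

16.409


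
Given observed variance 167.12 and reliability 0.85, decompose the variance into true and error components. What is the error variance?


var_true = rxx * var_obs = 0.85 * 167.12 = 142.052
var_error = var_obs - var_true
var_error = 167.12 - 142.052
var_error = 25.068

25.068


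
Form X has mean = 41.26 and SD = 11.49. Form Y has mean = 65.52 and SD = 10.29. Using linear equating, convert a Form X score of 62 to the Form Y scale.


slope = SD_Y / SD_X = 10.29 / 11.49 ~ 0.8956
intercept = mean_Y - slope * mean_X = 65.52 - (10.29 / 11.49) * 41.26 ~ 28.5691
Y = slope * X + intercept. To avoid rounding drift from the rounded slope/intercept, evaluate the equivalent form Y = mean_Y + SD_Y * (X - mean_X) / SD_X at full precision:
Y = 65.52 + 10.29 * (62 - 41.26) / 11.49
Y = 65.52 + 10.29 * 20.74 / 11.49
Y = 65.52 + 213.4146 / 11.49
Y = 65.52 + 18.5739
Y = 84.0939

84.0939


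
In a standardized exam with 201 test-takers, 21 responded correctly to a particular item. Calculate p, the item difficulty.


Item difficulty p = number correct / total examinees
p = 21 / 201
p = 0.1045

0.1045


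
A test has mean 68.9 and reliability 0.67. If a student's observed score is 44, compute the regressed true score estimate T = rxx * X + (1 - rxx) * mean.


T_est = rxx * X + (1 - rxx) * mean
T_est = 0.67 * 44 + 0.33 * 68.9
T_est = 29.48 + 22.737
T_est = 52.217

52.217


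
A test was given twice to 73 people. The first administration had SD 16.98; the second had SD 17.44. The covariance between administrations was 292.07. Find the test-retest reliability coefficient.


r = cov(X,Y) / (SD_X * SD_Y)
r = 292.07 / (16.98 * 17.44)
r = 292.07 / 296.1312
r = 0.9863

0.9863


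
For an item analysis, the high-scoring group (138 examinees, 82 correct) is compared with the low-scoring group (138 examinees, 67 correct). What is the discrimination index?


p_upper = 82/138 = 0.5942
p_lower = 67/138 = 0.4855
D = 0.5942 - 0.4855 = 0.1087

0.1087


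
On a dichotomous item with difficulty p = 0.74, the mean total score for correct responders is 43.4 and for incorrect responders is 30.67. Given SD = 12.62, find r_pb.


q = 1 - p = 0.26
rpb = ((M1 - M0) / SD) * sqrt(p * q)
rpb = ((43.4 - 30.67) / 12.62) * sqrt(0.74 * 0.26)
rpb = 0.4425

0.4425


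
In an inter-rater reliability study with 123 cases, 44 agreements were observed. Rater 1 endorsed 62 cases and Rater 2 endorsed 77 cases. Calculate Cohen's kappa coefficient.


P_o = 44/123 = 0.357724
P_e = (62*77 + 61*46) / 15129 = 0.501025
kappa = (P_o - P_e) / (1 - P_e)
kappa = (0.357724 - 0.501025) / (1 - 0.501025)
kappa = -0.2872

-0.2872


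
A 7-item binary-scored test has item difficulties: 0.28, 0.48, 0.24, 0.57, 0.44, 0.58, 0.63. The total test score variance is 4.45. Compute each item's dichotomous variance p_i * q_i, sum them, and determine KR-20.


For each item, compute p_i * q_i:
  Item 1: 0.28 * 0.72 = 0.2016
  Item 2: 0.48 * 0.52 = 0.2496
  Item 3: 0.24 * 0.76 = 0.1824
  Item 4: 0.57 * 0.43 = 0.2451
  Item 5: 0.44 * 0.56 = 0.2464
  Item 6: 0.58 * 0.42 = 0.2436
  Item 7: 0.63 * 0.37 = 0.2331
Sum(p_i * q_i) = 0.2016 + 0.2496 + 0.1824 + 0.2451 + 0.2464 + 0.2436 + 0.2331 = 1.6018
KR-20 = (k/(k-1)) * (1 - Sum(p_i*q_i) / Var_total)
= (7/6) * (1 - 1.6018/4.45)
= 1.1667 * 0.64
KR-20 = 0.7467

0.7467


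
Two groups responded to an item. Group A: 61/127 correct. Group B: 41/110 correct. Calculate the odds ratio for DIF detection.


Odds_A = 61/66 = 0.9242
Odds_B = 41/69 = 0.5942
OR = Odds_A / Odds_B = 0.9242 / 0.5942
Exactly, OR = (61 * 69) / (66 * 41) = 4209 / 2706
OR = 1.5554

1.5554


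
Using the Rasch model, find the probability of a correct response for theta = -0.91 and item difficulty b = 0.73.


theta - b = -0.91 - 0.73 = -1.64
exp(-(theta - b)) = exp(1.64) = 5.1552
P = 1 / (1 + 5.1552)
P = 0.1625

0.1625


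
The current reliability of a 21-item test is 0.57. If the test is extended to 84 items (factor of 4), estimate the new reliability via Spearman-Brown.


r_new = (n * rxx) / (1 + (n-1) * rxx)
r_new = (4 * 0.57) / (1 + 3 * 0.57)
r_new = 2.28 / 2.71
r_new = 0.8413

0.8413


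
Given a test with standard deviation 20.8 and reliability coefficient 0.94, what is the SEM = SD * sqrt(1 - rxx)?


SEM = SD * sqrt(1 - rxx)
SEM = 20.8 * sqrt(1 - 0.94)
SEM = 20.8 * sqrt(0.06) = 20.8 * 0.244949
SEM = 5.0949

5.0949


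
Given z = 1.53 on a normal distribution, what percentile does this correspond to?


CDF(z) = 0.5 * (1 + erf(z/sqrt(2)))
erf(1.0819) = 0.874
CDF = 0.937
Percentile rank = 0.937 * 100 = 93.7

93.7


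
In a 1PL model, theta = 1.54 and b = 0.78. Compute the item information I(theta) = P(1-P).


P = 1/(1+exp(-(1.54-0.78))) = 0.6814
I = P*(1-P) = 0.6814 * 0.3186
I = 0.2171

0.2171


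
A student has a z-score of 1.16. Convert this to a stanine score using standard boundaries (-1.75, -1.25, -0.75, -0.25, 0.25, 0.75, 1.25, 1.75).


Stanine boundaries: [-1.75, -1.25, -0.75, -0.25, 0.25, 0.75, 1.25, 1.75]
z = 1.16
Check each boundary:
  z >= -1.75 -> could be stanine 2
  z >= -1.25 -> could be stanine 3
  z >= -0.75 -> could be stanine 4
  z >= -0.25 -> could be stanine 5
  z >= 0.25 -> could be stanine 6
  z >= 0.75 -> could be stanine 7
  z < 1.25
  z < 1.75
Highest qualifying boundary gives stanine = 7

7


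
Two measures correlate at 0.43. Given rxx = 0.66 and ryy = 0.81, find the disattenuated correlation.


r_corrected = rxy / sqrt(rxx * ryy)
= 0.43 / sqrt(0.66 * 0.81)
= 0.43 / sqrt(0.5346)
= 0.43 / 0.731163
r_corrected = 0.5881

0.5881


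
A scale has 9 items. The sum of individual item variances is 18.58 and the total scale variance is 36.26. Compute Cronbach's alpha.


alpha = (k/(k-1)) * (1 - sum(si^2)/s_total^2)
= (9/8) * (1 - 18.58/36.26)
alpha = 0.5485

0.5485


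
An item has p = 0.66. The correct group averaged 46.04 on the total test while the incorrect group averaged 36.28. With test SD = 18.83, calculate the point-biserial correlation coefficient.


q = 1 - p = 0.34
rpb = ((M1 - M0) / SD) * sqrt(p * q)
rpb = ((46.04 - 36.28) / 18.83) * sqrt(0.66 * 0.34)
rpb = 0.2455

0.2455


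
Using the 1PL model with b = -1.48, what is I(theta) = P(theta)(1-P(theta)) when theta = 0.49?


P = 1/(1+exp(-(0.49--1.48))) = 0.8776
I = P*(1-P) = 0.8776 * 0.1224
I = 0.1074

0.1074


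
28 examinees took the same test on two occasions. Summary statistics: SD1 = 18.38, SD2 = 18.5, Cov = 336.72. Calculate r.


r = cov(X,Y) / (SD_X * SD_Y)
r = 336.72 / (18.38 * 18.5)
r = 336.72 / 340.03
r = 0.9903

0.9903


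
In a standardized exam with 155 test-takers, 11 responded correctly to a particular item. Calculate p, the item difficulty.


Item difficulty p = number correct / total examinees
p = 11 / 155
p = 0.071

0.071


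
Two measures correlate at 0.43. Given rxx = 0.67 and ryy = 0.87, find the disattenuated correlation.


r_corrected = rxy / sqrt(rxx * ryy)
= 0.43 / sqrt(0.67 * 0.87)
= 0.43 / sqrt(0.5829)
= 0.43 / 0.763479
r_corrected = 0.5632

0.5632


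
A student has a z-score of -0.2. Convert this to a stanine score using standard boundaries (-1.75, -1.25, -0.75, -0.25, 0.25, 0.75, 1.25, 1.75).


Stanine boundaries: [-1.75, -1.25, -0.75, -0.25, 0.25, 0.75, 1.25, 1.75]
z = -0.2
Check each boundary:
  z >= -1.75 -> could be stanine 2
  z >= -1.25 -> could be stanine 3
  z >= -0.75 -> could be stanine 4
  z >= -0.25 -> could be stanine 5
  z < 0.25
  z < 0.75
  z < 1.25
  z < 1.75
Highest qualifying boundary gives stanine = 5

5


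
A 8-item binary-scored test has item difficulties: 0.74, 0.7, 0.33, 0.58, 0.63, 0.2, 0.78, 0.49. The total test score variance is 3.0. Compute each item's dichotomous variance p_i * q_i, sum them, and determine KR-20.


For each item, compute p_i * q_i:
  Item 1: 0.74 * 0.26 = 0.1924
  Item 2: 0.7 * 0.3 = 0.21
  Item 3: 0.33 * 0.67 = 0.2211
  Item 4: 0.58 * 0.42 = 0.2436
  Item 5: 0.63 * 0.37 = 0.2331
  Item 6: 0.2 * 0.8 = 0.16
  Item 7: 0.78 * 0.22 = 0.1716
  Item 8: 0.49 * 0.51 = 0.2499
Sum(p_i * q_i) = 0.1924 + 0.21 + 0.2211 + 0.2436 + 0.2331 + 0.16 + 0.1716 + 0.2499 = 1.6817
KR-20 = (k/(k-1)) * (1 - Sum(p_i*q_i) / Var_total)
= (8/7) * (1 - 1.6817/3.0)
= 1.1429 * 0.4394
KR-20 = 0.5022

0.5022


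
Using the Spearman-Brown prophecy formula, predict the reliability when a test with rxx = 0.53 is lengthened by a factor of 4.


r_new = (n * rxx) / (1 + (n-1) * rxx)
r_new = (4 * 0.53) / (1 + 3 * 0.53)
r_new = 2.12 / 2.59
r_new = 0.8185

0.8185


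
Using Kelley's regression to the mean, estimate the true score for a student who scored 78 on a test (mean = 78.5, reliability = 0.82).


T_est = rxx * X + (1 - rxx) * mean
T_est = 0.82 * 78 + 0.18 * 78.5
T_est = 63.96 + 14.13
T_est = 78.09

78.09


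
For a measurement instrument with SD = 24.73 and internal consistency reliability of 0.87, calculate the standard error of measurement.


SEM = SD * sqrt(1 - rxx)
SEM = 24.73 * sqrt(1 - 0.87)
SEM = 24.73 * sqrt(0.13) = 24.73 * 0.360555
SEM = 8.9165

8.9165


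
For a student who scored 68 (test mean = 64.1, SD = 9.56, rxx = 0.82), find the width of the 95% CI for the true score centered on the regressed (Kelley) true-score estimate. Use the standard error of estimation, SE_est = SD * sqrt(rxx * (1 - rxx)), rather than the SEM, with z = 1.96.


True score estimate = 0.82*68 + 0.18*64.1 = 67.298
SE_est = SD * sqrt(rxx * (1 - rxx)) = 9.56 * sqrt(0.82 * 0.18) = 9.56 * sqrt(0.1476) = 3.672832
CI = T_est +/- z * SE_est, so width = 2 * z * SE_est = 2 * 1.96 * 3.672832
Width = 14.3975

14.3975


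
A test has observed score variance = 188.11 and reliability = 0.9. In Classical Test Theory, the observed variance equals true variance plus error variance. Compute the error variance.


var_true = rxx * var_obs = 0.9 * 188.11 = 169.299
var_error = var_obs - var_true
var_error = 188.11 - 169.299
var_error = 18.811

18.811


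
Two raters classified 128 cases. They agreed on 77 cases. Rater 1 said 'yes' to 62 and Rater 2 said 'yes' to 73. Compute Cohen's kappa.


P_o = 77/128 = 0.601562
P_e = (62*73 + 66*55) / 16384 = 0.497803
kappa = (P_o - P_e) / (1 - P_e)
kappa = (0.601562 - 0.497803) / (1 - 0.497803)
kappa = 0.2066

0.2066


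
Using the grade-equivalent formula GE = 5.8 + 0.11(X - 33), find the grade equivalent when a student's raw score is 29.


raw - median = 29 - 33 = -4
slope * diff = 0.11 * -4 = -0.44
GE = 5.8 + -0.44
GE = 5.36

5.36


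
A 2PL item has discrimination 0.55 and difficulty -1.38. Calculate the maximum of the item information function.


For 2PL, max info at theta = b = -1.38
I_max = a^2 / 4 = 0.55^2 / 4
= 0.3025 / 4
I_max = 0.0756

0.0756


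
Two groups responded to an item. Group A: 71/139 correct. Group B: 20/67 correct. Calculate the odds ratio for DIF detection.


Odds_A = 71/68 = 1.0441
Odds_B = 20/47 = 0.4255
OR = Odds_A / Odds_B = 1.0441 / 0.4255
Exactly, OR = (71 * 47) / (68 * 20) = 3337 / 1360
OR = 2.4537

2.4537


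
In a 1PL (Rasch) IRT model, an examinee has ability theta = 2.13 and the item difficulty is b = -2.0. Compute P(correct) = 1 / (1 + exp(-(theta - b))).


theta - b = 2.13 - -2.0 = 4.13
exp(-(theta - b)) = exp(-4.13) = 0.0161
P = 1 / (1 + 0.0161)
P = 0.9842

0.9842


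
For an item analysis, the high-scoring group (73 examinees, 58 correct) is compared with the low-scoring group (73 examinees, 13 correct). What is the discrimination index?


p_upper = 58/73 = 0.7945
p_lower = 13/73 = 0.1781
D = 0.7945 - 0.1781 = 0.6164

0.6164


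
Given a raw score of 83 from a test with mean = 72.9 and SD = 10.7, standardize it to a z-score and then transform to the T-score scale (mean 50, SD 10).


z = (X - mean) / SD = (83 - 72.9) / 10.7
z = 10.1 / 10.7
z = 0.9439
T-score = T = 50 + 10z
Carry z at full precision (z = 10.1 / 10.7) into the conversion:
T-score = 50 + 10 * (10.1 / 10.7) = 50 + 101 / 10.7
T-score = 50 + 9.4393
T-score = 59.4393

59.4393


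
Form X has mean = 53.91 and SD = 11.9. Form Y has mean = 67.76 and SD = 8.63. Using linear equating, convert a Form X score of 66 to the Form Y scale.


slope = SD_Y / SD_X = 8.63 / 11.9 ~ 0.7252
intercept = mean_Y - slope * mean_X = 67.76 - (8.63 / 11.9) * 53.91 ~ 28.6639
Y = slope * X + intercept. To avoid rounding drift from the rounded slope/intercept, evaluate the equivalent form Y = mean_Y + SD_Y * (X - mean_X) / SD_X at full precision:
Y = 67.76 + 8.63 * (66 - 53.91) / 11.9
Y = 67.76 + 8.63 * 12.09 / 11.9
Y = 67.76 + 104.3367 / 11.9
Y = 67.76 + 8.7678
Y = 76.5278

76.5278


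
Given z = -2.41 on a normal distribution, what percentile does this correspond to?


CDF(z) = 0.5 * (1 + erf(z/sqrt(2)))
erf(-1.7041) = -0.984
CDF = 0.008
Percentile rank = 0.008 * 100 = 0.8

0.8


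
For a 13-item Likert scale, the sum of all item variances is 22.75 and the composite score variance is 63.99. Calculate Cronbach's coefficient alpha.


alpha = (k/(k-1)) * (1 - sum(si^2)/s_total^2)
= (13/12) * (1 - 22.75/63.99)
alpha = 0.6982

0.6982


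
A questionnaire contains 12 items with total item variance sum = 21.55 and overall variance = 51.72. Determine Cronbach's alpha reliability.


alpha = (k/(k-1)) * (1 - sum(si^2)/s_total^2)
= (12/11) * (1 - 21.55/51.72)
alpha = 0.6364

0.6364


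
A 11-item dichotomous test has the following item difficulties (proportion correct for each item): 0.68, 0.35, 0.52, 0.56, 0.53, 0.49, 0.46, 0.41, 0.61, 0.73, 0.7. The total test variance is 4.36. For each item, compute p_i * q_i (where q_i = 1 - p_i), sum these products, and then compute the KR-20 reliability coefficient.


For each item, compute p_i * q_i:
  Item 1: 0.68 * 0.32 = 0.2176
  Item 2: 0.35 * 0.65 = 0.2275
  Item 3: 0.52 * 0.48 = 0.2496
  Item 4: 0.56 * 0.44 = 0.2464
  Item 5: 0.53 * 0.47 = 0.2491
  Item 6: 0.49 * 0.51 = 0.2499
  Item 7: 0.46 * 0.54 = 0.2484
  Item 8: 0.41 * 0.59 = 0.2419
  Item 9: 0.61 * 0.39 = 0.2379
  Item 10: 0.73 * 0.27 = 0.1971
  Item 11: 0.7 * 0.3 = 0.21
Sum(p_i * q_i) = 0.2176 + 0.2275 + 0.2496 + 0.2464 + 0.2491 + 0.2499 + 0.2484 + 0.2419 + 0.2379 + 0.1971 + 0.21 = 2.5754
KR-20 = (k/(k-1)) * (1 - Sum(p_i*q_i) / Var_total)
= (11/10) * (1 - 2.5754/4.36)
= 1.1 * 0.4093
KR-20 = 0.4502

0.4502


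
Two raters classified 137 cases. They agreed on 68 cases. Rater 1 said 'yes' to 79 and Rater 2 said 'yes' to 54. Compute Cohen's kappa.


P_o = 68/137 = 0.49635
P_e = (79*54 + 58*83) / 18769 = 0.483776
kappa = (P_o - P_e) / (1 - P_e)
kappa = (0.49635 - 0.483776) / (1 - 0.483776)
kappa = 0.0244

0.0244


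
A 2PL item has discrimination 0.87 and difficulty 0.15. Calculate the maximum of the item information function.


For 2PL, max info at theta = b = 0.15
I_max = a^2 / 4 = 0.87^2 / 4
= 0.7569 / 4
I_max = 0.1892

0.1892


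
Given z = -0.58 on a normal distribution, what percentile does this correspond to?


CDF(z) = 0.5 * (1 + erf(z/sqrt(2)))
erf(-0.4101) = -0.4381
CDF = 0.281
Percentile rank = 0.281 * 100 = 28.1

28.1


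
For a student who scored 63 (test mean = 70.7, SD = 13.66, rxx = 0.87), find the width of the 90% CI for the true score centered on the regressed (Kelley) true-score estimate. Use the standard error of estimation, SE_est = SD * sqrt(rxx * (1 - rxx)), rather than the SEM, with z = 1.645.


True score estimate = 0.87*63 + 0.13*70.7 = 64.001
SE_est = SD * sqrt(rxx * (1 - rxx)) = 13.66 * sqrt(0.87 * 0.13) = 13.66 * sqrt(0.1131) = 4.593905
CI = T_est +/- z * SE_est, so width = 2 * z * SE_est = 2 * 1.645 * 4.593905
Width = 15.1139

15.1139


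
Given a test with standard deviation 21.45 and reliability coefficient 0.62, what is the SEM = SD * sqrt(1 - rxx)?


SEM = SD * sqrt(1 - rxx)
SEM = 21.45 * sqrt(1 - 0.62)
SEM = 21.45 * sqrt(0.38) = 21.45 * 0.616441
SEM = 13.2227

13.2227


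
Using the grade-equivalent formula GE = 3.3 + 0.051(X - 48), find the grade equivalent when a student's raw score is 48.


raw - median = 48 - 48 = 0
slope * diff = 0.051 * 0 = 0.0
GE = 3.3 + 0.0
GE = 3.3

3.3


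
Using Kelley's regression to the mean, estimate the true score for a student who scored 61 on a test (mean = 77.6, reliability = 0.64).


T_est = rxx * X + (1 - rxx) * mean
T_est = 0.64 * 61 + 0.36 * 77.6
T_est = 39.04 + 27.936
T_est = 66.976

66.976


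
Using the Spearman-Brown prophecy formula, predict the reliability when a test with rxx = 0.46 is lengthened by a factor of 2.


r_new = (n * rxx) / (1 + (n-1) * rxx)
r_new = (2 * 0.46) / (1 + 1 * 0.46)
r_new = 0.92 / 1.46
r_new = 0.6301

0.6301


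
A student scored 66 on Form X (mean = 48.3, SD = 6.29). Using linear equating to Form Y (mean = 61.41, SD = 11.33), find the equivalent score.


slope = SD_Y / SD_X = 11.33 / 6.29 ~ 1.8013
intercept = mean_Y - slope * mean_X = 61.41 - (11.33 / 6.29) * 48.3 ~ -25.5914
Y = slope * X + intercept. To avoid rounding drift from the rounded slope/intercept, evaluate the equivalent form Y = mean_Y + SD_Y * (X - mean_X) / SD_X at full precision:
Y = 61.41 + 11.33 * (66 - 48.3) / 6.29
Y = 61.41 + 11.33 * 17.7 / 6.29
Y = 61.41 + 200.541 / 6.29
Y = 61.41 + 31.8825
Y = 93.2925

93.2925


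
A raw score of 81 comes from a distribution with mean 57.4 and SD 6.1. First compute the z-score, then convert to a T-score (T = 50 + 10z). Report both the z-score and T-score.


z = (X - mean) / SD = (81 - 57.4) / 6.1
z = 23.6 / 6.1
z = 3.8689
T-score = T = 50 + 10z
Carry z at full precision (z = 23.6 / 6.1) into the conversion:
T-score = 50 + 10 * (23.6 / 6.1) = 50 + 236 / 6.1
T-score = 50 + 38.6885
T-score = 88.6885

88.6885


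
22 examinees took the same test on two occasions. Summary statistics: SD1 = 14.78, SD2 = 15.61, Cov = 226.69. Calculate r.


r = cov(X,Y) / (SD_X * SD_Y)
r = 226.69 / (14.78 * 15.61)
r = 226.69 / 230.7158
r = 0.9826

0.9826


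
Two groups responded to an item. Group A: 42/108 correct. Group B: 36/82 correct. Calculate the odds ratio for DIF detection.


Odds_A = 42/66 = 0.6364
Odds_B = 36/46 = 0.7826
OR = Odds_A / Odds_B = 0.6364 / 0.7826
Exactly, OR = (42 * 46) / (66 * 36) = 1932 / 2376
OR = 0.8131

0.8131


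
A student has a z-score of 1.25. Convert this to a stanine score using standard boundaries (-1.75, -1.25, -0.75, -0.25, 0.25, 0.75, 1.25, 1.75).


Stanine boundaries: [-1.75, -1.25, -0.75, -0.25, 0.25, 0.75, 1.25, 1.75]
z = 1.25
Check each boundary:
  z >= -1.75 -> could be stanine 2
  z >= -1.25 -> could be stanine 3
  z >= -0.75 -> could be stanine 4
  z >= -0.25 -> could be stanine 5
  z >= 0.25 -> could be stanine 6
  z >= 0.75 -> could be stanine 7
  z >= 1.25 -> could be stanine 8
  z < 1.75
Highest qualifying boundary gives stanine = 8

8


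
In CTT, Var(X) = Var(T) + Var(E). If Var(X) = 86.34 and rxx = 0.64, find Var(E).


var_true = rxx * var_obs = 0.64 * 86.34 = 55.2576
var_error = var_obs - var_true
var_error = 86.34 - 55.2576
var_error = 31.0824

31.0824


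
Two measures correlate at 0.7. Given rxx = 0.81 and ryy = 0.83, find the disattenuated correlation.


r_corrected = rxy / sqrt(rxx * ryy)
= 0.7 / sqrt(0.81 * 0.83)
= 0.7 / sqrt(0.6723)
= 0.7 / 0.819939
r_corrected = 0.8537

0.8537


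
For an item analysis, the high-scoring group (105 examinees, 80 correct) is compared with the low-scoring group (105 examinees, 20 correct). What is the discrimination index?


p_upper = 80/105 = 0.7619
p_lower = 20/105 = 0.1905
D = 0.7619 - 0.1905 = 0.5714

0.5714


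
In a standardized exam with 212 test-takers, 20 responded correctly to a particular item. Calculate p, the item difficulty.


Item difficulty p = number correct / total examinees
p = 20 / 212
p = 0.0943

0.0943


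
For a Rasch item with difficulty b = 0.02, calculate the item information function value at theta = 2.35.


P = 1/(1+exp(-(2.35-0.02))) = 0.9113
I = P*(1-P) = 0.9113 * 0.0887
I = 0.0808

0.0808


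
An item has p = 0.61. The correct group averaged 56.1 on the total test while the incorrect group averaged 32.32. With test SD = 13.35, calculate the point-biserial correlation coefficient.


q = 1 - p = 0.39
rpb = ((M1 - M0) / SD) * sqrt(p * q)
rpb = ((56.1 - 32.32) / 13.35) * sqrt(0.61 * 0.39)
rpb = 0.8688

0.8688


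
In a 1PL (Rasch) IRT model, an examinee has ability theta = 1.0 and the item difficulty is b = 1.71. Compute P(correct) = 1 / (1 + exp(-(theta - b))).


theta - b = 1.0 - 1.71 = -0.71
exp(-(theta - b)) = exp(0.71) = 2.034
P = 1 / (1 + 2.034)
P = 0.3296

0.3296


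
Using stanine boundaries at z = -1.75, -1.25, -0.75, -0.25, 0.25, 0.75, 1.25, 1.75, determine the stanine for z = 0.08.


Stanine boundaries: [-1.75, -1.25, -0.75, -0.25, 0.25, 0.75, 1.25, 1.75]
z = 0.08
Check each boundary:
  z >= -1.75 -> could be stanine 2
  z >= -1.25 -> could be stanine 3
  z >= -0.75 -> could be stanine 4
  z >= -0.25 -> could be stanine 5
  z < 0.25
  z < 0.75
  z < 1.25
  z < 1.75
Highest qualifying boundary gives stanine = 5

5


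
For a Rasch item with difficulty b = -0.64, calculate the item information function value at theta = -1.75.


P = 1/(1+exp(-(-1.75--0.64))) = 0.2479
I = P*(1-P) = 0.2479 * 0.7521
I = 0.1864

0.1864


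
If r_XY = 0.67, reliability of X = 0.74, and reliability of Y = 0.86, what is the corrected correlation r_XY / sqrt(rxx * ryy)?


r_corrected = rxy / sqrt(rxx * ryy)
= 0.67 / sqrt(0.74 * 0.86)
= 0.67 / sqrt(0.6364)
= 0.67 / 0.797747
r_corrected = 0.8399

0.8399


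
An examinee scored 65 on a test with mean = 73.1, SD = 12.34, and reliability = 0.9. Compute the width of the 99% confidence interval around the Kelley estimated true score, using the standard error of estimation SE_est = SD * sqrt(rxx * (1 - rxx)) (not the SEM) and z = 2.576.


True score estimate = 0.9*65 + 0.1*73.1 = 65.81
SE_est = SD * sqrt(rxx * (1 - rxx)) = 12.34 * sqrt(0.9 * 0.1) = 12.34 * sqrt(0.09) = 3.702
CI = T_est +/- z * SE_est, so width = 2 * z * SE_est = 2 * 2.576 * 3.702
Width = 19.0727

19.0727


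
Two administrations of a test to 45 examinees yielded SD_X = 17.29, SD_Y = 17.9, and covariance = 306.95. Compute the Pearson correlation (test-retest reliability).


r = cov(X,Y) / (SD_X * SD_Y)
r = 306.95 / (17.29 * 17.9)
r = 306.95 / 309.491
r = 0.9918

0.9918


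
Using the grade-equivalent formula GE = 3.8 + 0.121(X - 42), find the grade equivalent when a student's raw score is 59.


raw - median = 59 - 42 = 17
slope * diff = 0.121 * 17 = 2.057
GE = 3.8 + 2.057
GE = 5.857

5.857


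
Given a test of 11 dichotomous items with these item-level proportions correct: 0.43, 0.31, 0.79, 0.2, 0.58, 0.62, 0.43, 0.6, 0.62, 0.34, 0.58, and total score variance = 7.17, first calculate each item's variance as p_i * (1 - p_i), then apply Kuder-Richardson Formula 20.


For each item, compute p_i * q_i:
  Item 1: 0.43 * 0.57 = 0.2451
  Item 2: 0.31 * 0.69 = 0.2139
  Item 3: 0.79 * 0.21 = 0.1659
  Item 4: 0.2 * 0.8 = 0.16
  Item 5: 0.58 * 0.42 = 0.2436
  Item 6: 0.62 * 0.38 = 0.2356
  Item 7: 0.43 * 0.57 = 0.2451
  Item 8: 0.6 * 0.4 = 0.24
  Item 9: 0.62 * 0.38 = 0.2356
  Item 10: 0.34 * 0.66 = 0.2244
  Item 11: 0.58 * 0.42 = 0.2436
Sum(p_i * q_i) = 0.2451 + 0.2139 + 0.1659 + 0.16 + 0.2436 + 0.2356 + 0.2451 + 0.24 + 0.2356 + 0.2244 + 0.2436 = 2.4528
KR-20 = (k/(k-1)) * (1 - Sum(p_i*q_i) / Var_total)
= (11/10) * (1 - 2.4528/7.17)
= 1.1 * 0.6579
KR-20 = 0.7237

0.7237


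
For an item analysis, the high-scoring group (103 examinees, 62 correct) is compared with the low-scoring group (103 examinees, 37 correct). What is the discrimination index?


p_upper = 62/103 = 0.6019
p_lower = 37/103 = 0.3592
D = 0.6019 - 0.3592 = 0.2427

0.2427


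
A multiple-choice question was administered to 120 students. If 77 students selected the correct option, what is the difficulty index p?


Item difficulty p = number correct / total examinees
p = 77 / 120
p = 0.6417

0.6417


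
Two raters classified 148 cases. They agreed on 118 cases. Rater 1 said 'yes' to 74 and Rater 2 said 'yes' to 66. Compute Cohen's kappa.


P_o = 118/148 = 0.797297
P_e = (74*66 + 74*82) / 21904 = 0.5
kappa = (P_o - P_e) / (1 - P_e)
kappa = (0.797297 - 0.5) / (1 - 0.5)
kappa = 0.5946

0.5946


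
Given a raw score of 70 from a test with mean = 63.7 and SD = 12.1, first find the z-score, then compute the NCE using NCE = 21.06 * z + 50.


z = (X - mean) / SD = (70 - 63.7) / 12.1
z = 6.3 / 12.1
z = 0.5207
NCE = NCE = 21.06z + 50
Carry z at full precision (z = 6.3 / 12.1) into the conversion:
NCE = 21.06 * (6.3 / 12.1) + 50 = 132.678 / 12.1 + 50
NCE = 10.9651 + 50
NCE = 60.9651

60.9651


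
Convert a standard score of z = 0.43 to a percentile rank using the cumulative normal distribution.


CDF(z) = 0.5 * (1 + erf(z/sqrt(2)))
erf(0.3041) = 0.3328
CDF = 0.6664
Percentile rank = 0.6664 * 100 = 66.64

66.64


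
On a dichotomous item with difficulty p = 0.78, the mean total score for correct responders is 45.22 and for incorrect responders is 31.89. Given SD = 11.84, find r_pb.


q = 1 - p = 0.22
rpb = ((M1 - M0) / SD) * sqrt(p * q)
rpb = ((45.22 - 31.89) / 11.84) * sqrt(0.78 * 0.22)
rpb = 0.4664

0.4664


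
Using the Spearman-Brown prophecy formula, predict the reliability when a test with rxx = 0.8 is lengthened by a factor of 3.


r_new = (n * rxx) / (1 + (n-1) * rxx)
r_new = (3 * 0.8) / (1 + 2 * 0.8)
r_new = 2.4 / 2.6
r_new = 0.9231

0.9231


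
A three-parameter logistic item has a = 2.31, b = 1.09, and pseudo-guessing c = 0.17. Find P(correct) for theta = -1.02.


logit = 2.31*(-1.02 - 1.09) = -4.8741
P* = 1/(1 + exp(--4.8741)) = 0.0076
P = 0.17 + (1 - 0.17) * 0.0076
P = 0.1763

0.1763


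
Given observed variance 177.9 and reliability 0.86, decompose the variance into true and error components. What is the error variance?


var_true = rxx * var_obs = 0.86 * 177.9 = 152.994
var_error = var_obs - var_true
var_error = 177.9 - 152.994
var_error = 24.906

24.906


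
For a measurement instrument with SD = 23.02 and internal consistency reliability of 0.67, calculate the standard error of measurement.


SEM = SD * sqrt(1 - rxx)
SEM = 23.02 * sqrt(1 - 0.67)
SEM = 23.02 * sqrt(0.33) = 23.02 * 0.574456
SEM = 13.224

13.224


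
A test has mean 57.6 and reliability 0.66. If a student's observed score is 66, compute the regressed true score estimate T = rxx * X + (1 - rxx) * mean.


T_est = rxx * X + (1 - rxx) * mean
T_est = 0.66 * 66 + 0.34 * 57.6
T_est = 43.56 + 19.584
T_est = 63.144

63.144


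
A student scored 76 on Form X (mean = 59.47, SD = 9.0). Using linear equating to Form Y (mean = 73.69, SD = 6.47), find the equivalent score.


slope = SD_Y / SD_X = 6.47 / 9.0 ~ 0.7189
intercept = mean_Y - slope * mean_X = 73.69 - (6.47 / 9.0) * 59.47 ~ 30.9377
Y = slope * X + intercept. To avoid rounding drift from the rounded slope/intercept, evaluate the equivalent form Y = mean_Y + SD_Y * (X - mean_X) / SD_X at full precision:
Y = 73.69 + 6.47 * (76 - 59.47) / 9.0
Y = 73.69 + 6.47 * 16.53 / 9.0
Y = 73.69 + 106.9491 / 9.0
Y = 73.69 + 11.8832
Y = 85.5732

85.5732


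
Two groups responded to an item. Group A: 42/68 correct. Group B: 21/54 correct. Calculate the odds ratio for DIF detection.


Odds_A = 42/26 = 1.6154
Odds_B = 21/33 = 0.6364
OR = Odds_A / Odds_B = 1.6154 / 0.6364
Exactly, OR = (42 * 33) / (26 * 21) = 1386 / 546
OR = 2.5385

2.5385


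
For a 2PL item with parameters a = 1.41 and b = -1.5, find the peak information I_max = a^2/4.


For 2PL, max info at theta = b = -1.5
I_max = a^2 / 4 = 1.41^2 / 4
= 1.9881 / 4
I_max = 0.497

0.497


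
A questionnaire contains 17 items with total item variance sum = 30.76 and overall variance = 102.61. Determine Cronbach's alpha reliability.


alpha = (k/(k-1)) * (1 - sum(si^2)/s_total^2)
= (17/16) * (1 - 30.76/102.61)
alpha = 0.744

0.744


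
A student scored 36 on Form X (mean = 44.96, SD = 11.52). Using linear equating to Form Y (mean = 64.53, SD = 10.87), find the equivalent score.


slope = SD_Y / SD_X = 10.87 / 11.52 ~ 0.9436
intercept = mean_Y - slope * mean_X = 64.53 - (10.87 / 11.52) * 44.96 ~ 22.1068
Y = slope * X + intercept. To avoid rounding drift from the rounded slope/intercept, evaluate the equivalent form Y = mean_Y + SD_Y * (X - mean_X) / SD_X at full precision:
Y = 64.53 + 10.87 * (36 - 44.96) / 11.52
Y = 64.53 - 10.87 * 8.96 / 11.52
Y = 64.53 - 97.3952 / 11.52
Y = 64.53 - 8.4544
Y = 56.0756

56.0756


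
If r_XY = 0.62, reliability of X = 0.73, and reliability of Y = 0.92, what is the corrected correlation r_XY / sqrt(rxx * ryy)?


r_corrected = rxy / sqrt(rxx * ryy)
= 0.62 / sqrt(0.73 * 0.92)
= 0.62 / sqrt(0.6716)
= 0.62 / 0.819512
r_corrected = 0.7565

0.7565


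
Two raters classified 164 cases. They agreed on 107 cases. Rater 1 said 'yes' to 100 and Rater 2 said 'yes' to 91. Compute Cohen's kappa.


P_o = 107/164 = 0.652439
P_e = (100*91 + 64*73) / 26896 = 0.512046
kappa = (P_o - P_e) / (1 - P_e)
kappa = (0.652439 - 0.512046) / (1 - 0.512046)
kappa = 0.2877

0.2877


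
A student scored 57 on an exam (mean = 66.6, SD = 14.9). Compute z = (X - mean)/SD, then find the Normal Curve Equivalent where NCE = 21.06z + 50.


z = (X - mean) / SD = (57 - 66.6) / 14.9
z = -9.6 / 14.9
z = -0.6443
NCE = NCE = 21.06z + 50
Carry z at full precision (z = -9.6 / 14.9) into the conversion:
NCE = 21.06 * (-9.6 / 14.9) + 50 = -202.176 / 14.9 + 50
NCE = -13.5689 + 50
NCE = 36.4311

36.4311


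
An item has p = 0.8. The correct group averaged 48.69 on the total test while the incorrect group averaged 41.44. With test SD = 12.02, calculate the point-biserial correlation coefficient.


q = 1 - p = 0.2
rpb = ((M1 - M0) / SD) * sqrt(p * q)
rpb = ((48.69 - 41.44) / 12.02) * sqrt(0.8 * 0.2)
rpb = 0.2413

0.2413


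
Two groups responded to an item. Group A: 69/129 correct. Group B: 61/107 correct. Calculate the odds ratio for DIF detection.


Odds_A = 69/60 = 1.15
Odds_B = 61/46 = 1.3261
OR = Odds_A / Odds_B = 1.15 / 1.3261
Exactly, OR = (69 * 46) / (60 * 61) = 3174 / 3660
OR = 0.8672

0.8672


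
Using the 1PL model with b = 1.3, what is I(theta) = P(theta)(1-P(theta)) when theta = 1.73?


P = 1/(1+exp(-(1.73-1.3))) = 0.6059
I = P*(1-P) = 0.6059 * 0.3941
I = 0.2388

0.2388


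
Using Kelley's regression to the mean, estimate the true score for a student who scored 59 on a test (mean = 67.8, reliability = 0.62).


T_est = rxx * X + (1 - rxx) * mean
T_est = 0.62 * 59 + 0.38 * 67.8
T_est = 36.58 + 25.764
T_est = 62.344

62.344


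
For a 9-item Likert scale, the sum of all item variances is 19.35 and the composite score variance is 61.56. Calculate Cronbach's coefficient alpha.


alpha = (k/(k-1)) * (1 - sum(si^2)/s_total^2)
= (9/8) * (1 - 19.35/61.56)
alpha = 0.7714

0.7714


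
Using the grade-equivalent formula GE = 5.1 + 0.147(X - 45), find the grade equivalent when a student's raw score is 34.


raw - median = 34 - 45 = -11
slope * diff = 0.147 * -11 = -1.617
GE = 5.1 + -1.617
GE = 3.483

3.483


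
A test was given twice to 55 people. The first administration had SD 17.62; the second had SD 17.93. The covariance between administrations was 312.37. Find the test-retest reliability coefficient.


r = cov(X,Y) / (SD_X * SD_Y)
r = 312.37 / (17.62 * 17.93)
r = 312.37 / 315.9266
r = 0.9887

0.9887


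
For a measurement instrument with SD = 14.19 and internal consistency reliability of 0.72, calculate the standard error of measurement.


SEM = SD * sqrt(1 - rxx)
SEM = 14.19 * sqrt(1 - 0.72)
SEM = 14.19 * sqrt(0.28) = 14.19 * 0.52915
SEM = 7.5086

7.5086


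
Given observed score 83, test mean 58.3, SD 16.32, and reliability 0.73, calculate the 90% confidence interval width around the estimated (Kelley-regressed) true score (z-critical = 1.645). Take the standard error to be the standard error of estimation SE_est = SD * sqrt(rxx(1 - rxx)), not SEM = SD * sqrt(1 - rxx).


True score estimate = 0.73*83 + 0.27*58.3 = 76.331
SE_est = SD * sqrt(rxx * (1 - rxx)) = 16.32 * sqrt(0.73 * 0.27) = 16.32 * sqrt(0.1971) = 7.245418
CI = T_est +/- z * SE_est, so width = 2 * z * SE_est = 2 * 1.645 * 7.245418
Width = 23.8374

23.8374


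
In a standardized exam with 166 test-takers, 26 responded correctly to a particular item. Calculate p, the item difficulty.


Item difficulty p = number correct / total examinees
p = 26 / 166
p = 0.1566

0.1566


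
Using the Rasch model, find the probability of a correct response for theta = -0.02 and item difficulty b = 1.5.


theta - b = -0.02 - 1.5 = -1.52
exp(-(theta - b)) = exp(1.52) = 4.5722
P = 1 / (1 + 4.5722)
P = 0.1795

0.1795


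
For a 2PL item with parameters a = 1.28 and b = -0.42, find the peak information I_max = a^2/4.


For 2PL, max info at theta = b = -0.42
I_max = a^2 / 4 = 1.28^2 / 4
= 1.6384 / 4
I_max = 0.4096

0.4096


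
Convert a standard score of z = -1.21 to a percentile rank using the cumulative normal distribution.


CDF(z) = 0.5 * (1 + erf(z/sqrt(2)))
erf(-0.8556) = -0.7737
CDF = 0.1131
Percentile rank = 0.1131 * 100 = 11.31

11.31


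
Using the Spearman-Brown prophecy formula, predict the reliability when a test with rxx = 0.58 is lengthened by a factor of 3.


r_new = (n * rxx) / (1 + (n-1) * rxx)
r_new = (3 * 0.58) / (1 + 2 * 0.58)
r_new = 1.74 / 2.16
r_new = 0.8056

0.8056


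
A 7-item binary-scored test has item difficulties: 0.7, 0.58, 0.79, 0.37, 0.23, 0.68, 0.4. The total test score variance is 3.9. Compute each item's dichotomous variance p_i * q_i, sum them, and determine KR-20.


For each item, compute p_i * q_i:
  Item 1: 0.7 * 0.3 = 0.21
  Item 2: 0.58 * 0.42 = 0.2436
  Item 3: 0.79 * 0.21 = 0.1659
  Item 4: 0.37 * 0.63 = 0.2331
  Item 5: 0.23 * 0.77 = 0.1771
  Item 6: 0.68 * 0.32 = 0.2176
  Item 7: 0.4 * 0.6 = 0.24
Sum(p_i * q_i) = 0.21 + 0.2436 + 0.1659 + 0.2331 + 0.1771 + 0.2176 + 0.24 = 1.4873
KR-20 = (k/(k-1)) * (1 - Sum(p_i*q_i) / Var_total)
= (7/6) * (1 - 1.4873/3.9)
= 1.1667 * 0.6186
KR-20 = 0.7217

0.7217


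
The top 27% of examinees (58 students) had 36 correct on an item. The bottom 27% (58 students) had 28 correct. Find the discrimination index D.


p_upper = 36/58 = 0.6207
p_lower = 28/58 = 0.4828
D = 0.6207 - 0.4828 = 0.1379

0.1379


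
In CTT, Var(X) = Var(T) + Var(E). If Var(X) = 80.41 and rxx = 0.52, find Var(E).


var_true = rxx * var_obs = 0.52 * 80.41 = 41.8132
var_error = var_obs - var_true
var_error = 80.41 - 41.8132
var_error = 38.5968

38.5968


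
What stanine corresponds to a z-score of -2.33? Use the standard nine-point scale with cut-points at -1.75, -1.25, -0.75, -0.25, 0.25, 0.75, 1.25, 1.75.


Stanine boundaries: [-1.75, -1.25, -0.75, -0.25, 0.25, 0.75, 1.25, 1.75]
z = -2.33
Check each boundary:
  z < -1.75
  z < -1.25
  z < -0.75
  z < -0.25
  z < 0.25
  z < 0.75
  z < 1.25
  z < 1.75
Highest qualifying boundary gives stanine = 1

1


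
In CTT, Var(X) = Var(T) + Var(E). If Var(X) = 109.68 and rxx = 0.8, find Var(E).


var_true = rxx * var_obs = 0.8 * 109.68 = 87.744
var_error = var_obs - var_true
var_error = 109.68 - 87.744
var_error = 21.936

21.936


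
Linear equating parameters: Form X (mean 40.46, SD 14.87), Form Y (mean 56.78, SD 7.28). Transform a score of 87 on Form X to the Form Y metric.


slope = SD_Y / SD_X = 7.28 / 14.87 ~ 0.4896
intercept = mean_Y - slope * mean_X = 56.78 - (7.28 / 14.87) * 40.46 ~ 36.9717
Y = slope * X + intercept. To avoid rounding drift from the rounded slope/intercept, evaluate the equivalent form Y = mean_Y + SD_Y * (X - mean_X) / SD_X at full precision:
Y = 56.78 + 7.28 * (87 - 40.46) / 14.87
Y = 56.78 + 7.28 * 46.54 / 14.87
Y = 56.78 + 338.8112 / 14.87
Y = 56.78 + 22.7849
Y = 79.5649

79.5649


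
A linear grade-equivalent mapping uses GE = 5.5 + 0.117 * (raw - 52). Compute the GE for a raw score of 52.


raw - median = 52 - 52 = 0
slope * diff = 0.117 * 0 = 0.0
GE = 5.5 + 0.0
GE = 5.5

5.5


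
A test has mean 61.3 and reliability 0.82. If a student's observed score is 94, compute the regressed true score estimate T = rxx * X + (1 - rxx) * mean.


T_est = rxx * X + (1 - rxx) * mean
T_est = 0.82 * 94 + 0.18 * 61.3
T_est = 77.08 + 11.034
T_est = 88.114

88.114


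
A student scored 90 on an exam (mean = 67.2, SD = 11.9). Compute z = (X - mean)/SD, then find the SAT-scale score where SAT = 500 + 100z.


z = (X - mean) / SD = (90 - 67.2) / 11.9
z = 22.8 / 11.9
z = 1.916
SAT-scale = SAT = 500 + 100z
Carry z at full precision (z = 22.8 / 11.9) into the conversion:
SAT-scale = 500 + 100 * (22.8 / 11.9) = 500 + 2280 / 11.9
SAT-scale = 500 + 191.5966
SAT-scale = 691.5966

691.5966


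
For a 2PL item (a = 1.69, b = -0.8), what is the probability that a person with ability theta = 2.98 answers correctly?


a*(theta - b) = 1.69 * (2.98 - -0.8) = 6.3882
exp(-6.3882) = 0.0017
P = 1 / (1 + 0.0017)
P = 0.9983

0.9983


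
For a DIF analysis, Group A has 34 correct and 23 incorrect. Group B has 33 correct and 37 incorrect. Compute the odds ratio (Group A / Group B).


Odds_A = 34/23 = 1.4783
Odds_B = 33/37 = 0.8919
OR = Odds_A / Odds_B = 1.4783 / 0.8919
Exactly, OR = (34 * 37) / (23 * 33) = 1258 / 759
OR = 1.6574

1.6574


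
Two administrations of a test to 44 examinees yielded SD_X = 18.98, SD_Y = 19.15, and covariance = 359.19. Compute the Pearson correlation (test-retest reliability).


r = cov(X,Y) / (SD_X * SD_Y)
r = 359.19 / (18.98 * 19.15)
r = 359.19 / 363.467
r = 0.9882

0.9882


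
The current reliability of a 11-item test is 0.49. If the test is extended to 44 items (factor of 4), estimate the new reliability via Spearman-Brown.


r_new = (n * rxx) / (1 + (n-1) * rxx)
r_new = (4 * 0.49) / (1 + 3 * 0.49)
r_new = 1.96 / 2.47
r_new = 0.7935

0.7935


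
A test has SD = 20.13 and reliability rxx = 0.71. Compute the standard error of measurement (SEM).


SEM = SD * sqrt(1 - rxx)
SEM = 20.13 * sqrt(1 - 0.71)
SEM = 20.13 * sqrt(0.29) = 20.13 * 0.538516
SEM = 10.8403

10.8403


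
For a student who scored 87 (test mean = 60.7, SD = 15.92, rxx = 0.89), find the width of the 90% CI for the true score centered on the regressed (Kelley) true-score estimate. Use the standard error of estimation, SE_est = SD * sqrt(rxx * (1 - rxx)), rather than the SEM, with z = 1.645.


True score estimate = 0.89*87 + 0.11*60.7 = 84.107
SE_est = SD * sqrt(rxx * (1 - rxx)) = 15.92 * sqrt(0.89 * 0.11) = 15.92 * sqrt(0.0979) = 4.981205
CI = T_est +/- z * SE_est, so width = 2 * z * SE_est = 2 * 1.645 * 4.981205
Width = 16.3882

16.3882


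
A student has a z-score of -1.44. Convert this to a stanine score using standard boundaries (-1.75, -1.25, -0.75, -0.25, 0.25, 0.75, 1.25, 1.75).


Stanine boundaries: [-1.75, -1.25, -0.75, -0.25, 0.25, 0.75, 1.25, 1.75]
z = -1.44
Check each boundary:
  z >= -1.75 -> could be stanine 2
  z < -1.25
  z < -0.75
  z < -0.25
  z < 0.25
  z < 0.75
  z < 1.25
  z < 1.75
Highest qualifying boundary gives stanine = 2

2
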